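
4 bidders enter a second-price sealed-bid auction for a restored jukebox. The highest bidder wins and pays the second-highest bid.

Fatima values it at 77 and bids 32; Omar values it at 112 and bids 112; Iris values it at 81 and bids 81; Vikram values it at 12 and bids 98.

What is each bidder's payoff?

Payoffs: Fatima 0, Omar 14, Iris 0, Vikram 0.

Ordered from highest: Omar 112, then Vikram 98, then Iris 81, then Fatima 32.
Omar has the top bid and wins; the price is the second-highest bid, 98.
Omar's payoff = 112 − 98 = 14. All other bidders lose, so their payoff is 0.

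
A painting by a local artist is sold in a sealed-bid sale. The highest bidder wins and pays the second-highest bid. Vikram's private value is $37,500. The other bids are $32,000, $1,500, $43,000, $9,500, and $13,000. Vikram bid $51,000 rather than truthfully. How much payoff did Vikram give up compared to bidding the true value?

Payoff forgone: $5,500.

The highest competing bid is $43,000.
Bidding truthfully at $37,500: the top bid is $43,000 (a rival), so Vikram loses. Payoff = $0.
Bidding $51,000: Vikram has the top bid, wins, and pays the second-highest bid $43,000. Payoff = $37,500 − $43,000 = -$5,500.
Regret = truthful payoff − actual payoff = $0 − -$5,500 = $5,500.
This is the dominant-strategy logic: truthful bidding weakly beats any alternative.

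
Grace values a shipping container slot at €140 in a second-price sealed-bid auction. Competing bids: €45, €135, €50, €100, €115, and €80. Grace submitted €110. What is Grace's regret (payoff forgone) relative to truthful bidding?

The highest competing bid is €135.
Bidding truthfully at €140: Grace has the top bid, wins, and pays the second-highest bid €135. Payoff = €140 − €135 = €5.
Bidding €110: the top bid is €135 (a rival), so Grace loses. Payoff = €0.
Regret = truthful payoff − actual payoff = €5 − €0 = €5.
Deviating from a truthful bid can only lose payoff in a second-price auction — never gain.

Payoff forgone: €5.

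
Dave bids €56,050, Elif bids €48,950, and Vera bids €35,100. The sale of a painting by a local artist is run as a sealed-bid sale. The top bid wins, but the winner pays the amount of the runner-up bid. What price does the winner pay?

€48,950

Ordered from highest: Dave €56,050, then Elif €48,950, then Vera €35,100.
Dave has the highest bid, so Dave wins.
The second-highest bid is €48,950, so that is what Dave pays.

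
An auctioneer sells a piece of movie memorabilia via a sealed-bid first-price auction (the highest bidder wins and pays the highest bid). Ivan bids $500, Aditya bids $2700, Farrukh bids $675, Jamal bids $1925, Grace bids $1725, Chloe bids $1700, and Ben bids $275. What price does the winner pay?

Bids in descending order: Aditya $2700, then Jamal $1925, then Grace $1725, then Chloe $1700, then Farrukh $675, then Ivan $500, then Ben $275.
Aditya is the highest bidder, so Aditya wins.
Under the first-price rule, the price is the highest bid: $2700.

Price paid: $2700.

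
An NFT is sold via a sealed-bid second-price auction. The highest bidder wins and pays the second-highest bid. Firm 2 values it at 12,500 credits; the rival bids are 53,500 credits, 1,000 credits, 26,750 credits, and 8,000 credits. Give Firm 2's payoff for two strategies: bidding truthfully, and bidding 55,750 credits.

Truthful: 0 credits; alternative: -41,000 credits.

The highest competing bid is 53,500 credits.
Bidding truthfully at 12,500 credits: the top bid is 53,500 credits (a rival), so Firm 2 loses. Payoff = 0 credits.
Bidding 55,750 credits: Firm 2 has the top bid, wins, and pays the second-highest bid 53,500 credits. Payoff = 12,500 credits − 53,500 credits = -41,000 credits.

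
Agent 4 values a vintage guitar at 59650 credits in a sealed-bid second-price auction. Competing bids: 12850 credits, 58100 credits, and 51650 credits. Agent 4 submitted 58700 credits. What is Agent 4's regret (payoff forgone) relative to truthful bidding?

The highest competing bid is 58100 credits.
Bidding truthfully at 59650 credits: Agent 4 has the top bid, wins, and pays the second-highest bid 58100 credits. Payoff = 59650 credits − 58100 credits = 1550 credits.
Bidding 58700 credits: Agent 4 has the top bid, wins, and pays the second-highest bid 58100 credits. Payoff = 59650 credits − 58100 credits = 1550 credits.
Regret = truthful payoff − actual payoff = 1550 credits − 1550 credits = 0 credits.

0 credits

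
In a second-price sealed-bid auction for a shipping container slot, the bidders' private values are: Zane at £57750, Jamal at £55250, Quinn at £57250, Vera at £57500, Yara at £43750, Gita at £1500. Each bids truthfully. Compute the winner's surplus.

Ranking the bids: Zane £57750; Vera £57500; Quinn £57250; Jamal £55250; Yara £43750; Gita £1500.
Zane wins with the top bid and pays the second-highest, £57500.
Surplus = £57750 − £57500 = £250.

Surplus = £250.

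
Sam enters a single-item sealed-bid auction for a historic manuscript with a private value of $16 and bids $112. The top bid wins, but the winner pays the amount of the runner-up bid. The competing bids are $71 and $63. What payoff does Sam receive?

Sam's payoff: -$55.

Highest competing bid: $71.
Sam's bid $112 is the highest overall, so Sam wins and pays the second-highest bid, $71.
Payoff = value − price = $16 − $71 = -$55.
Overbidding won the item at a price above value — truthful bidding would have avoided this loss.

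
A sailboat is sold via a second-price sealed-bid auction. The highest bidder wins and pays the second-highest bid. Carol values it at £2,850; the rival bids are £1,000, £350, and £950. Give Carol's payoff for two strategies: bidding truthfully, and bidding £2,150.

The highest competing bid is £1,000.
Bidding truthfully at £2,850: Carol has the top bid, wins, and pays the second-highest bid £1,000. Payoff = £2,850 − £1,000 = £1,850.
Bidding £2,150: Carol has the top bid, wins, and pays the second-highest bid £1,000. Payoff = £2,850 − £1,000 = £1,850.

(a) £1,850  (b) £1,850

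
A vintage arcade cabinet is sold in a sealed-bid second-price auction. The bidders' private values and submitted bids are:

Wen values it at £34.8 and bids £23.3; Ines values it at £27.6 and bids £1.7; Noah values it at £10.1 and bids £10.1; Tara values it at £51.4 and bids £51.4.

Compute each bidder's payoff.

Payoffs: Wen £0.0, Ines £0.0, Noah £0.0, Tara £28.1.

Ranking the bids: Tara £51.4 > Wen £23.3 > Noah £10.1 > Ines £1.7.
Tara has the top bid and wins; the price is the second-highest bid, £23.3.
Tara's payoff = £51.4 − £23.3 = £28.1. All other bidders lose, so their payoff is 0.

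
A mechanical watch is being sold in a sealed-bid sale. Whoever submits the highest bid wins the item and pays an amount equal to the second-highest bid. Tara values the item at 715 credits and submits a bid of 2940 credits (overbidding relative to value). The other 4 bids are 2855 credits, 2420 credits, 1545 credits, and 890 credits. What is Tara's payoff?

-2140 credits

Highest competing bid: 2855 credits.
Tara's bid 2940 credits is the highest overall, so Tara wins and pays the second-highest bid, 2855 credits.
Payoff = value − price = 715 credits − 2855 credits = -2140 credits.
Overbidding won the item at a price above value — truthful bidding would have avoided this loss.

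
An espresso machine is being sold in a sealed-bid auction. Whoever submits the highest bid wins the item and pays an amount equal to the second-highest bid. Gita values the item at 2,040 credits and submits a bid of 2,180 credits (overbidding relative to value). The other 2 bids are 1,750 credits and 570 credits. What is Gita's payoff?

Gita's payoff: 290 credits.

Highest competing bid: 1,750 credits.
Gita's bid 2,180 credits is the highest overall, so Gita wins and pays the second-highest bid, 1,750 credits.
Payoff = value − price = 2,040 credits − 1,750 credits = 290 credits.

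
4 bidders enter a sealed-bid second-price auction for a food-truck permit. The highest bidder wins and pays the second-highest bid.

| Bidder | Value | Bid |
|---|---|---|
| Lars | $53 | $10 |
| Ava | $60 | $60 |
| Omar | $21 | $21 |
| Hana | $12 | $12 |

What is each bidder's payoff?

Payoffs: Lars $0, Ava $39, Omar $0, Hana $0.

Sorted high to low: Ava $60 > Omar $21 > Hana $12 > Lars $10.
Ava has the top bid and wins; the price is the second-highest bid, $21.
Ava's payoff = $60 − $21 = $39. All other bidders lose, so their payoff is 0.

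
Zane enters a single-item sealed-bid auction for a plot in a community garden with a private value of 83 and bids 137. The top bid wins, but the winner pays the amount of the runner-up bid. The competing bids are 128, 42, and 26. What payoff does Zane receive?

Payoff = -45.

Highest competing bid: 128.
Zane's bid 137 is the highest overall, so Zane wins and pays the second-highest bid, 128.
Payoff = value − price = 83 − 128 = -45.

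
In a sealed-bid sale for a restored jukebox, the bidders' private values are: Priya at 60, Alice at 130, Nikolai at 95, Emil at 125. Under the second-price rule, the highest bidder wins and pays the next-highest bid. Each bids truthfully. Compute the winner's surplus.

Sorted high to low: Alice 130 > Emil 125 > Nikolai 95 > Priya 60.
Alice wins with the top bid and pays the second-highest, 125.
Surplus = 130 − 125 = 5.

Winner's surplus: 5.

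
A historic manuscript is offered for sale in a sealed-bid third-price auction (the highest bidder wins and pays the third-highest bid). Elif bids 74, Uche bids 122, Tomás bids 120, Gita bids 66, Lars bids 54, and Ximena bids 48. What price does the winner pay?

74

Ordered from highest: Uche 122, then Tomás 120, then Elif 74, then Gita 66, then Lars 54, then Ximena 48.
Uche is the highest bidder, so Uche wins.
Under the third-price rule, the price is the third-highest bid: 74.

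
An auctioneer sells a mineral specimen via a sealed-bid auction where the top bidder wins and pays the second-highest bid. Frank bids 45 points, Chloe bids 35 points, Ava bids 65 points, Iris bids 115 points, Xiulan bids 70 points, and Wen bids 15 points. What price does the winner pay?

Bids in descending order: Iris 115 points; Xiulan 70 points; Ava 65 points; Frank 45 points; Chloe 35 points; Wen 15 points.
Iris is the highest bidder, so Iris wins.
Under the second-price rule, the price is the second-highest bid: 70 points.

Price paid: 70 points.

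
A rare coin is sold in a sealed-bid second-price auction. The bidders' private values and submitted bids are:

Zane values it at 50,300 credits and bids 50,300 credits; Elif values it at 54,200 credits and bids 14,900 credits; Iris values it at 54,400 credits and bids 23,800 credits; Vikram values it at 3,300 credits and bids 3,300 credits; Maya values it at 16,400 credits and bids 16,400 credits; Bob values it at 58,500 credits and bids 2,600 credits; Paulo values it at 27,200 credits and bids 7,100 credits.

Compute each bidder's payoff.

Sorted high to low: Zane 50,300 credits, then Iris 23,800 credits, then Maya 16,400 credits, then Elif 14,900 credits, then Paulo 7,100 credits, then Vikram 3,300 credits, then Bob 2,600 credits.
Zane has the top bid and wins; the price is the second-highest bid, 23,800 credits.
Zane's payoff = 50,300 credits − 23,800 credits = 26,500 credits. All other bidders lose, so their payoff is 0.

Payoffs: Zane 26,500 credits, Elif 0 credits, Iris 0 credits, Vikram 0 credits, Maya 0 credits, Bob 0 credits, Paulo 0 credits.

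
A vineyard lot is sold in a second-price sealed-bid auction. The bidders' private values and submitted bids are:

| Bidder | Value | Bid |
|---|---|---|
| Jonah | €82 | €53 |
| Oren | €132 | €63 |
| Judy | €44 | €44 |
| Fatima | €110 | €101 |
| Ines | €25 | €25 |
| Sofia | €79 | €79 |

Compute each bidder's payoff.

Payoffs: Jonah €0, Oren €0, Judy €0, Fatima €31, Ines €0, Sofia €0.

Ranking the bids: Fatima €101 > Sofia €79 > Oren €63 > Jonah €53 > Judy €44 > Ines €25.
Fatima has the top bid and wins; the price is the second-highest bid, €79.
Fatima's payoff = €110 − €79 = €31. All other bidders lose, so their payoff is 0.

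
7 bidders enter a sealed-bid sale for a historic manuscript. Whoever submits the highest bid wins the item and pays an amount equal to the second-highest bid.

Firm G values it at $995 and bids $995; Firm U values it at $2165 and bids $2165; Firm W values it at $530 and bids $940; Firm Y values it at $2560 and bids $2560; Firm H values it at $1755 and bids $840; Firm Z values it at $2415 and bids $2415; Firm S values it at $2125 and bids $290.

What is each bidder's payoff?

Sorted high to low: Firm Y $2560; Firm Z $2415; Firm U $2165; Firm G $995; Firm W $940; Firm H $840; Firm S $290.
Firm Y has the top bid and wins; the price is the second-highest bid, $2415.
Firm Y's payoff = $2560 − $2415 = $145. All other bidders lose, so their payoff is 0.

Payoffs: Firm G $0, Firm U $0, Firm W $0, Firm Y $145, Firm H $0, Firm Z $0, Firm S $0.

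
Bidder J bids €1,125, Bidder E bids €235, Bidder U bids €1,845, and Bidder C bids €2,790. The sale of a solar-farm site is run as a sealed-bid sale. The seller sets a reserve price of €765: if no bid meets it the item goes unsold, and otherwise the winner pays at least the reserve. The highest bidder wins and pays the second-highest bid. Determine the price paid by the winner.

Sorted high to low: Bidder C €2,790, then Bidder U €1,845, then Bidder J €1,125, then Bidder E €235.
Bidder C has the highest bid, so Bidder C wins.
The second-highest bid is €1,845, which exceeds the reserve, so that sets the price.

Price paid: €1,845.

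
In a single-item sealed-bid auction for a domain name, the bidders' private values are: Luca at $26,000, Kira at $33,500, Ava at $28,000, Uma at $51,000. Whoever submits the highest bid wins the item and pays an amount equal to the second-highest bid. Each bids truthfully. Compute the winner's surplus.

Ranking the bids: Uma $51,000; Kira $33,500; Ava $28,000; Luca $26,000.
Uma wins with the top bid and pays the second-highest, $33,500.
Surplus = $51,000 − $33,500 = $17,500.

Surplus = $17,500.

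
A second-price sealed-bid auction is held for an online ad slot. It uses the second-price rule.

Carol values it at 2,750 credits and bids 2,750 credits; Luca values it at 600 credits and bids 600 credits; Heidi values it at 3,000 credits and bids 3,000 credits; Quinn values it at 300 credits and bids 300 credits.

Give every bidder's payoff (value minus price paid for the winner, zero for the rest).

Carol 0 credits, Luca 0 credits, Heidi 250 credits, Quinn 0 credits.

Ordered from highest: Heidi 3,000 credits, then Carol 2,750 credits, then Luca 600 credits, then Quinn 300 credits.
Heidi has the top bid and wins; the price is the second-highest bid, 2,750 credits.
Heidi's payoff = 3,000 credits − 2,750 credits = 250 credits. All other bidders lose, so their payoff is 0.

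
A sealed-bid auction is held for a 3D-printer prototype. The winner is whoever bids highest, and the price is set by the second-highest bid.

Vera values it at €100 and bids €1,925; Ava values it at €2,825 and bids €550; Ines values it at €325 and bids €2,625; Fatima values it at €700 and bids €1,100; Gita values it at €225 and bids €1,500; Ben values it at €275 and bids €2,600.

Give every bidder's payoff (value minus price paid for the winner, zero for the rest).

Vera €0, Ava €0, Ines -€2,275, Fatima €0, Gita €0, Ben €0.

Ordered from highest: Ines €2,625; Ben €2,600; Vera €1,925; Gita €1,500; Fatima €1,100; Ava €550.
Ines has the top bid and wins; the price is the second-highest bid, €2,600.
Ines's payoff = €325 − €2,600 = -€2,275. All other bidders lose, so their payoff is 0.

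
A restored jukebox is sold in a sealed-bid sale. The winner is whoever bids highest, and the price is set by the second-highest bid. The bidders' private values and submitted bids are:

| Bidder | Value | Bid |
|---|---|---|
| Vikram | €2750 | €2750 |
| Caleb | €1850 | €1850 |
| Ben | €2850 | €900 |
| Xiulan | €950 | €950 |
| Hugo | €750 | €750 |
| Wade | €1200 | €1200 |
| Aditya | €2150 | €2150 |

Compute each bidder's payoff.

Payoffs: Vikram €600, Caleb €0, Ben €0, Xiulan €0, Hugo €0, Wade €0, Aditya €0.

Ranking the bids: Vikram €2750 > Aditya €2150 > Caleb €1850 > Wade €1200 > Xiulan €950 > Ben €900 > Hugo €750.
Vikram has the top bid and wins; the price is the second-highest bid, €2150.
Vikram's payoff = €2750 − €2150 = €600. All other bidders lose, so their payoff is 0.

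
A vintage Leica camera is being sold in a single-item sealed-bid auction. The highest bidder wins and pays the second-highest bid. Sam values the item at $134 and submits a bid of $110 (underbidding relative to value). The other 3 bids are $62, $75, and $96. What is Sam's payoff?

Highest competing bid: $96.
Sam's bid $110 is the highest overall, so Sam wins and pays the second-highest bid, $96.
Payoff = value − price = $134 − $96 = $38.

Payoff = $38.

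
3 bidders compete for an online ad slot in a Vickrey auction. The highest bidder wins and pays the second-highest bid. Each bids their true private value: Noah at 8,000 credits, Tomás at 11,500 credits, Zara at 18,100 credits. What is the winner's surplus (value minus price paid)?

Bids in descending order: Zara 18,100 credits; Tomás 11,500 credits; Noah 8,000 credits.
Zara wins with the top bid and pays the second-highest, 11,500 credits.
Surplus = 18,100 credits − 11,500 credits = 6,600 credits.

6,600 credits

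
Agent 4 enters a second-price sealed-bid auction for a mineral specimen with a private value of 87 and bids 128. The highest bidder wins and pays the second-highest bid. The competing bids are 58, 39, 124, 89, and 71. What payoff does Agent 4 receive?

Highest competing bid: 124.
Agent 4's bid 128 is the highest overall, so Agent 4 wins and pays the second-highest bid, 124.
Payoff = value − price = 87 − 124 = -37.

-37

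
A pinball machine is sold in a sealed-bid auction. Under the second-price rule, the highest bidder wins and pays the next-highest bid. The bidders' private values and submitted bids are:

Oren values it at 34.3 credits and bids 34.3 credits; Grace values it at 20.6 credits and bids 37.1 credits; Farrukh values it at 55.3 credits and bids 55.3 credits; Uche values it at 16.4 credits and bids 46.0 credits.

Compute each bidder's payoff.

Ordered from highest: Farrukh 55.3 credits > Uche 46.0 credits > Grace 37.1 credits > Oren 34.3 credits.
Farrukh has the top bid and wins; the price is the second-highest bid, 46.0 credits.
Farrukh's payoff = 55.3 credits − 46.0 credits = 9.3 credits. All other bidders lose, so their payoff is 0.

Payoffs: Oren 0.0 credits, Grace 0.0 credits, Farrukh 9.3 credits, Uche 0.0 credits.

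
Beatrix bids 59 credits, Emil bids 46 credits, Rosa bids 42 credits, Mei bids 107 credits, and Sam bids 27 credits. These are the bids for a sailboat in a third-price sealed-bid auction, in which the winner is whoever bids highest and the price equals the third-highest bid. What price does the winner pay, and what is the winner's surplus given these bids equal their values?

Price 46 credits; surplus 61 credits.

Bids in descending order: Mei 107 credits > Beatrix 59 credits > Emil 46 credits > Rosa 42 credits > Sam 27 credits.
Mei is the highest bidder, so Mei wins.
Under the third-price rule, the price is the third-highest bid: 46 credits.
Surplus = 107 credits − 46 credits = 61 credits.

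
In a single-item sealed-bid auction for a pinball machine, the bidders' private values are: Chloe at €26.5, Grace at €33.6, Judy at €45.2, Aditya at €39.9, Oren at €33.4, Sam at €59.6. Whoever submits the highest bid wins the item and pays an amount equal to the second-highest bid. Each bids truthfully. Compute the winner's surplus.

Winner's surplus: €14.4.

Sorted high to low: Sam €59.6 > Judy €45.2 > Aditya €39.9 > Grace €33.6 > Oren €33.4 > Chloe €26.5.
Sam wins with the top bid and pays the second-highest, €45.2.
Surplus = €59.6 − €45.2 = €14.4.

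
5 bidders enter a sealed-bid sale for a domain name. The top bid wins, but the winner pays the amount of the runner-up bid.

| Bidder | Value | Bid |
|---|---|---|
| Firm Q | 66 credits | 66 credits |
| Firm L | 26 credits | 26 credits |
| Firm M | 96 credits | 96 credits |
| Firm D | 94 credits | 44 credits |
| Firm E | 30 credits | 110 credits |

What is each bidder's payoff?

Ranking the bids: Firm E 110 credits > Firm M 96 credits > Firm Q 66 credits > Firm D 44 credits > Firm L 26 credits.
Firm E has the top bid and wins; the price is the second-highest bid, 96 credits.
Firm E's payoff = 30 credits − 96 credits = -66 credits. All other bidders lose, so their payoff is 0.

Payoffs: Firm Q 0 credits, Firm L 0 credits, Firm M 0 credits, Firm D 0 credits, Firm E -66 credits.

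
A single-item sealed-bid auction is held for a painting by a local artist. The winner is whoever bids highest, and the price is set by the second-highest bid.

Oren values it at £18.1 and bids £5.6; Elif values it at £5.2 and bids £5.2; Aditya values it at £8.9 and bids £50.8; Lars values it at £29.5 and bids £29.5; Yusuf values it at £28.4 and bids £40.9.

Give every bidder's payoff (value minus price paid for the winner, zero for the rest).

Oren £0.0, Elif £0.0, Aditya -£32.0, Lars £0.0, Yusuf £0.0.

Bids in descending order: Aditya £50.8; Yusuf £40.9; Lars £29.5; Oren £5.6; Elif £5.2.
Aditya has the top bid and wins; the price is the second-highest bid, £40.9.
Aditya's payoff = £8.9 − £40.9 = -£32.0. All other bidders lose, so their payoff is 0.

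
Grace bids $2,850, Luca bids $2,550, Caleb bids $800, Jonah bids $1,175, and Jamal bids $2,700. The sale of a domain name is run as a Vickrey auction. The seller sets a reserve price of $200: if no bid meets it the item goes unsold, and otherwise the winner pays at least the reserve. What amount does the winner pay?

Ordered from highest: Grace $2,850, then Jamal $2,700, then Luca $2,550, then Jonah $1,175, then Caleb $800.
Grace has the highest bid, so Grace wins.
The second-highest bid is $2,700, which exceeds the reserve, so that sets the price.

$2,700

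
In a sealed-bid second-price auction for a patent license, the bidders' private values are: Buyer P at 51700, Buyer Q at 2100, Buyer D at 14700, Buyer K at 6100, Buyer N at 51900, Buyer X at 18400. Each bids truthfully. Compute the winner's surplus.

Surplus = 200.

Ordered from highest: Buyer N 51900; Buyer P 51700; Buyer X 18400; Buyer D 14700; Buyer K 6100; Buyer Q 2100.
Buyer N wins with the top bid and pays the second-highest, 51700.
Surplus = 51900 − 51700 = 200.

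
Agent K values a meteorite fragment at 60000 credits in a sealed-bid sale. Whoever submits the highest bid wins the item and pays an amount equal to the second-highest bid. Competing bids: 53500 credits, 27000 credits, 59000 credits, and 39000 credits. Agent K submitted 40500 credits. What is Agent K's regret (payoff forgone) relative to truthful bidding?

The highest competing bid is 59000 credits.
Bidding truthfully at 60000 credits: Agent K has the top bid, wins, and pays the second-highest bid 59000 credits. Payoff = 60000 credits − 59000 credits = 1000 credits.
Bidding 40500 credits: the top bid is 59000 credits (a rival), so Agent K loses. Payoff = 0 credits.
Regret = truthful payoff − actual payoff = 1000 credits − 0 credits = 1000 credits.

Payoff forgone: 1000 credits.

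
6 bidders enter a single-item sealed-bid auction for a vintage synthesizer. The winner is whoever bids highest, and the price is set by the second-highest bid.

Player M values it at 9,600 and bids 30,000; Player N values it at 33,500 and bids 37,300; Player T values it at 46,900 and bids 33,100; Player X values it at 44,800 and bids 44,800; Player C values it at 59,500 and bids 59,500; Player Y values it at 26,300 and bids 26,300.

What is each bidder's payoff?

Player M 0, Player N 0, Player T 0, Player X 0, Player C 14,700, Player Y 0.

Sorted high to low: Player C 59,500; Player X 44,800; Player N 37,300; Player T 33,100; Player M 30,000; Player Y 26,300.
Player C has the top bid and wins; the price is the second-highest bid, 44,800.
Player C's payoff = 59,500 − 44,800 = 14,700. All other bidders lose, so their payoff is 0.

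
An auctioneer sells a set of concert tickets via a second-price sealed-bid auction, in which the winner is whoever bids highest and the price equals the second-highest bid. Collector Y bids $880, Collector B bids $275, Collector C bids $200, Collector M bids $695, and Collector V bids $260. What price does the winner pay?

Ordered from highest: Collector Y $880, then Collector M $695, then Collector B $275, then Collector V $260, then Collector C $200.
Collector Y is the highest bidder, so Collector Y wins.
Under the second-price rule, the price is the second-highest bid: $695.

The winner pays $695.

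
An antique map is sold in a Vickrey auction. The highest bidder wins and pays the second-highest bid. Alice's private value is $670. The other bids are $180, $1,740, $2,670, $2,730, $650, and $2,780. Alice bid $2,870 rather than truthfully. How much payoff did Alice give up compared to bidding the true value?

$2,110

The highest competing bid is $2,780.
Bidding truthfully at $670: the top bid is $2,780 (a rival), so Alice loses. Payoff = $0.
Bidding $2,870: Alice has the top bid, wins, and pays the second-highest bid $2,780. Payoff = $670 − $2,780 = -$2,110.
Regret = truthful payoff − actual payoff = $0 − -$2,110 = $2,110.
This is the dominant-strategy logic: truthful bidding weakly beats any alternative.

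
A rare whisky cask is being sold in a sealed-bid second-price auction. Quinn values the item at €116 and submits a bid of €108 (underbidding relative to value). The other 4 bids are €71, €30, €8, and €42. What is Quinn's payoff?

Quinn's payoff: €45.

Highest competing bid: €71.
Quinn's bid €108 is the highest overall, so Quinn wins and pays the second-highest bid, €71.
Payoff = value − price = €116 − €71 = €45.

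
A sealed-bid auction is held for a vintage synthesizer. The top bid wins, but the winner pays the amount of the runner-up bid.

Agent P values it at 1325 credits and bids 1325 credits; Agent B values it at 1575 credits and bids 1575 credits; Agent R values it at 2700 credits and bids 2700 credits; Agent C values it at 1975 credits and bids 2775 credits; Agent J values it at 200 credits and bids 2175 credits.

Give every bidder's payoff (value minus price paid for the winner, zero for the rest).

Ranking the bids: Agent C 2775 credits; Agent R 2700 credits; Agent J 2175 credits; Agent B 1575 credits; Agent P 1325 credits.
Agent C has the top bid and wins; the price is the second-highest bid, 2700 credits.
Agent C's payoff = 1975 credits − 2700 credits = -725 credits. All other bidders lose, so their payoff is 0.

Payoffs: Agent P 0 credits, Agent B 0 credits, Agent R 0 credits, Agent C -725 credits, Agent J 0 credits.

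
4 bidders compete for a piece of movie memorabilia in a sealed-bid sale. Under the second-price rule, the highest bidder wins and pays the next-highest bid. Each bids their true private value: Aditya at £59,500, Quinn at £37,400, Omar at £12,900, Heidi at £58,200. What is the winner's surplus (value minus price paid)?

Surplus = £1,300.

Ordered from highest: Aditya £59,500; Heidi £58,200; Quinn £37,400; Omar £12,900.
Aditya wins with the top bid and pays the second-highest, £58,200.
Surplus = £59,500 − £58,200 = £1,300.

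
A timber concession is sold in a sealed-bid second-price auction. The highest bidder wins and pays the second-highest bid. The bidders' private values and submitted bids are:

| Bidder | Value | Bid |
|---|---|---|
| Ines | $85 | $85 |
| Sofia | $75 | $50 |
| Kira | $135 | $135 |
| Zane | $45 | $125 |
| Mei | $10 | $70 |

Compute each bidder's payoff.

Ranking the bids: Kira $135 > Zane $125 > Ines $85 > Mei $70 > Sofia $50.
Kira has the top bid and wins; the price is the second-highest bid, $125.
Kira's payoff = $135 − $125 = $10. All other bidders lose, so their payoff is 0.

Ines $0, Sofia $0, Kira $10, Zane $0, Mei $0.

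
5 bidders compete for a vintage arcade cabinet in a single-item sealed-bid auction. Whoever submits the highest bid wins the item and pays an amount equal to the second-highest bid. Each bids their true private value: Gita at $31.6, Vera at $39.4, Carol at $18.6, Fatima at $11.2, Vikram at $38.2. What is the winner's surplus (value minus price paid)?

Surplus = $1.2.

Ranking the bids: Vera $39.4, then Vikram $38.2, then Gita $31.6, then Carol $18.6, then Fatima $11.2.
Vera wins with the top bid and pays the second-highest, $38.2.
Surplus = $39.4 − $38.2 = $1.2.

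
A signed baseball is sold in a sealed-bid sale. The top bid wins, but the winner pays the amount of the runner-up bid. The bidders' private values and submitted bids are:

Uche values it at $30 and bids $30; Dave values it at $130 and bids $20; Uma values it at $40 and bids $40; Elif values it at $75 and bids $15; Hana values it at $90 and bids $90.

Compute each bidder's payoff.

Payoffs: Uche $0, Dave $0, Uma $0, Elif $0, Hana $50.

Sorted high to low: Hana $90 > Uma $40 > Uche $30 > Dave $20 > Elif $15.
Hana has the top bid and wins; the price is the second-highest bid, $40.
Hana's payoff = $90 − $40 = $50. All other bidders lose, so their payoff is 0.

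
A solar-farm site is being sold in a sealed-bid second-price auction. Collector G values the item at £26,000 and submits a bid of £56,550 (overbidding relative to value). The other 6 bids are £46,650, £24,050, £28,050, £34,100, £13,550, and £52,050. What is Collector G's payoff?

Highest competing bid: £52,050.
Collector G's bid £56,550 is the highest overall, so Collector G wins and pays the second-highest bid, £52,050.
Payoff = value − price = £26,000 − £52,050 = -£26,050.
Overbidding won the item at a price above value — truthful bidding would have avoided this loss.

Payoff = -£26,050.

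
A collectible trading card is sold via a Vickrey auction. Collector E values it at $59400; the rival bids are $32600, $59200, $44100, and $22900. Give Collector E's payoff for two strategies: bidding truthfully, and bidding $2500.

The highest competing bid is $59200.
Bidding truthfully at $59400: Collector E has the top bid, wins, and pays the second-highest bid $59200. Payoff = $59400 − $59200 = $200.
Bidding $2500: the top bid is $59200 (a rival), so Collector E loses. Payoff = $0.

Truthful: $200; alternative: $0.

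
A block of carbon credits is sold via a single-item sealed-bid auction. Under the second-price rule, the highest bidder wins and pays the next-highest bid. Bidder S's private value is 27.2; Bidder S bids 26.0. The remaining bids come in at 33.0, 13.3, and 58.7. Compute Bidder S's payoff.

Payoff = 0.0.

Highest competing bid: 58.7.
Bidder S's bid 26.0 is not the highest, so Bidder S loses, pays nothing, and earns zero payoff.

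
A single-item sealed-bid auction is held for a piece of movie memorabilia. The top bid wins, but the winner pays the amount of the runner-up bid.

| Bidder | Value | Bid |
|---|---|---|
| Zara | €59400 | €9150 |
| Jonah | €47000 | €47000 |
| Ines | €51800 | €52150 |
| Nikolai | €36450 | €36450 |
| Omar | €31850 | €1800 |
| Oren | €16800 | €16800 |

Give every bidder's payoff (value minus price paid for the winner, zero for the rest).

Payoffs: Zara €0, Jonah €0, Ines €4800, Nikolai €0, Omar €0, Oren €0.

Ordered from highest: Ines €52150, then Jonah €47000, then Nikolai €36450, then Oren €16800, then Zara €9150, then Omar €1800.
Ines has the top bid and wins; the price is the second-highest bid, €47000.
Ines's payoff = €51800 − €47000 = €4800. All other bidders lose, so their payoff is 0.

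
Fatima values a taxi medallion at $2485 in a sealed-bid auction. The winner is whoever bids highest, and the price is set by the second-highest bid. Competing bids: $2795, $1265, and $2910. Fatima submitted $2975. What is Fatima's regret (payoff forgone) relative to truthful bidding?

The highest competing bid is $2910.
Bidding truthfully at $2485: the top bid is $2910 (a rival), so Fatima loses. Payoff = $0.
Bidding $2975: Fatima has the top bid, wins, and pays the second-highest bid $2910. Payoff = $2485 − $2910 = -$425.
Regret = truthful payoff − actual payoff = $0 − -$425 = $425.
This is the dominant-strategy logic: truthful bidding weakly beats any alternative.

Regret: $425.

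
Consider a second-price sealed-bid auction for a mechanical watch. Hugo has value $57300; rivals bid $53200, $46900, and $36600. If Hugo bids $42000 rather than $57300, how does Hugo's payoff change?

-$4100

The highest competing bid is $53200.
Bidding truthfully at $57300: Hugo has the top bid, wins, and pays the second-highest bid $53200. Payoff = $57300 − $53200 = $4100.
Bidding $42000: the top bid is $53200 (a rival), so Hugo loses. Payoff = $0.
Change = $0 − $4100 = -$4100.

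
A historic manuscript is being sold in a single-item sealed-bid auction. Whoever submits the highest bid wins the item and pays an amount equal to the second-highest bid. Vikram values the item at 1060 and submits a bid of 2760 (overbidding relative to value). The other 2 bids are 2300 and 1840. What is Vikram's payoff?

-1240

Highest competing bid: 2300.
Vikram's bid 2760 is the highest overall, so Vikram wins and pays the second-highest bid, 2300.
Payoff = value − price = 1060 − 2300 = -1240.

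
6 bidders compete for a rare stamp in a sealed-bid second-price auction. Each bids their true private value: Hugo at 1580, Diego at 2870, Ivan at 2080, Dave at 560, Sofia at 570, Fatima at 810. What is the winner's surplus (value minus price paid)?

Winner's surplus: 790.

Sorted high to low: Diego 2870, then Ivan 2080, then Hugo 1580, then Fatima 810, then Sofia 570, then Dave 560.
Diego wins with the top bid and pays the second-highest, 2080.
Surplus = 2870 − 2080 = 790.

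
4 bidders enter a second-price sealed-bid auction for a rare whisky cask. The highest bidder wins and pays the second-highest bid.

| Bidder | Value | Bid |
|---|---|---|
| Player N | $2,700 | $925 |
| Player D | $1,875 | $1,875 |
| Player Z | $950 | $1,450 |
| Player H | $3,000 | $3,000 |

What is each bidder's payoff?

Bids in descending order: Player H $3,000, then Player D $1,875, then Player Z $1,450, then Player N $925.
Player H has the top bid and wins; the price is the second-highest bid, $1,875.
Player H's payoff = $3,000 − $1,875 = $1,125. All other bidders lose, so their payoff is 0.

Payoffs: Player N $0, Player D $0, Player Z $0, Player H $1,125.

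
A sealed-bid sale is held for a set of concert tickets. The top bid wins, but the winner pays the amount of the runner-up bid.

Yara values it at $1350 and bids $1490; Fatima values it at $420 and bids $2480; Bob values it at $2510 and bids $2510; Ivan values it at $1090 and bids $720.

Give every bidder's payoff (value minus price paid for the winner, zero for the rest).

Ranking the bids: Bob $2510, then Fatima $2480, then Yara $1490, then Ivan $720.
Bob has the top bid and wins; the price is the second-highest bid, $2480.
Bob's payoff = $2510 − $2480 = $30. All other bidders lose, so their payoff is 0.

Yara $0, Fatima $0, Bob $30, Ivan $0.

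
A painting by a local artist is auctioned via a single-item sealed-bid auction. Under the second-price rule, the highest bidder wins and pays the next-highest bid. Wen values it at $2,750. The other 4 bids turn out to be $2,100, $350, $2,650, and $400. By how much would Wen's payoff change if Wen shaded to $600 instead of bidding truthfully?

The highest competing bid is $2,650.
Bidding truthfully at $2,750: Wen has the top bid, wins, and pays the second-highest bid $2,650. Payoff = $2,750 − $2,650 = $100.
Bidding $600: the top bid is $2,650 (a rival), so Wen loses. Payoff = $0.
Change = $0 − $100 = -$100.

-$100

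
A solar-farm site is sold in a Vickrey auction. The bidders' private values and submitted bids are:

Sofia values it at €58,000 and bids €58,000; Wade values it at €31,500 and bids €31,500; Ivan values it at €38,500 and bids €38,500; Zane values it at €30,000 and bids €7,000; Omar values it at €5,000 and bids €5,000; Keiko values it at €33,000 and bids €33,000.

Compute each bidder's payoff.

Payoffs: Sofia €19,500, Wade €0, Ivan €0, Zane €0, Omar €0, Keiko €0.

Ordered from highest: Sofia €58,000 > Ivan €38,500 > Keiko €33,000 > Wade €31,500 > Zane €7,000 > Omar €5,000.
Sofia has the top bid and wins; the price is the second-highest bid, €38,500.
Sofia's payoff = €58,000 − €38,500 = €19,500. All other bidders lose, so their payoff is 0.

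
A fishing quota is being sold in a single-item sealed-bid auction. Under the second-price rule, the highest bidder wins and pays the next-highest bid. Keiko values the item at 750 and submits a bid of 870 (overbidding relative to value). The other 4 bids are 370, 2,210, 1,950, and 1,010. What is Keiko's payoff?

Keiko's payoff: 0.

Highest competing bid: 2,210.
Keiko's bid 870 is not the highest, so Keiko loses, pays nothing, and earns zero payoff.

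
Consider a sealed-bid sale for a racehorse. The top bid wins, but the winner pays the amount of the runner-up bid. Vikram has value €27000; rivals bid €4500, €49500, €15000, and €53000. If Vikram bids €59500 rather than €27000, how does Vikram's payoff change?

The highest competing bid is €53000.
Bidding truthfully at €27000: the top bid is €53000 (a rival), so Vikram loses. Payoff = €0.
Bidding €59500: Vikram has the top bid, wins, and pays the second-highest bid €53000. Payoff = €27000 − €53000 = -€26000.
Change = -€26000 − €0 = -€26000.

Payoff change: -€26000.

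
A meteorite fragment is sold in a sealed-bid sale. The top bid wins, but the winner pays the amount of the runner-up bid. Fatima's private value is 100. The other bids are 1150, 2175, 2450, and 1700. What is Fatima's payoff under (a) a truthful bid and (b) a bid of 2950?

The highest competing bid is 2450.
Bidding truthfully at 100: the top bid is 2450 (a rival), so Fatima loses. Payoff = 0.
Bidding 2950: Fatima has the top bid, wins, and pays the second-highest bid 2450. Payoff = 100 − 2450 = -2350.

(a) 0  (b) -2350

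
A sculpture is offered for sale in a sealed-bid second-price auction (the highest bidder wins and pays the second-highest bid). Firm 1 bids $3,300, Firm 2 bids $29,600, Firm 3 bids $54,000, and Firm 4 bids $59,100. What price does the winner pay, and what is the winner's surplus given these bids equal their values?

Price $54,000; surplus $5,100.

Ranking the bids: Firm 4 $59,100, then Firm 3 $54,000, then Firm 2 $29,600, then Firm 1 $3,300.
Firm 4 is the highest bidder, so Firm 4 wins.
Under the second-price rule, the price is the second-highest bid: $54,000.
Surplus = $59,100 − $54,000 = $5,100.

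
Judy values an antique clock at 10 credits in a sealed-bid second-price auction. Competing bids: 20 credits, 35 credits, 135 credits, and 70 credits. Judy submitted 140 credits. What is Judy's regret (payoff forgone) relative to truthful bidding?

Payoff forgone: 125 credits.

The highest competing bid is 135 credits.
Bidding truthfully at 10 credits: the top bid is 135 credits (a rival), so Judy loses. Payoff = 0 credits.
Bidding 140 credits: Judy has the top bid, wins, and pays the second-highest bid 135 credits. Payoff = 10 credits − 135 credits = -125 credits.
Regret = truthful payoff − actual payoff = 0 credits − -125 credits = 125 credits.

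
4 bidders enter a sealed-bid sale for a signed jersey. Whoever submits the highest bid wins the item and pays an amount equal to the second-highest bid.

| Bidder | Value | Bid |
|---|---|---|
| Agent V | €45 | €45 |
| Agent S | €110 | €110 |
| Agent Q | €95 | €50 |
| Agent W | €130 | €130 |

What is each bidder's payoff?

Payoffs: Agent V €0, Agent S €0, Agent Q €0, Agent W €20.

Bids in descending order: Agent W €130, then Agent S €110, then Agent Q €50, then Agent V €45.
Agent W has the top bid and wins; the price is the second-highest bid, €110.
Agent W's payoff = €130 − €110 = €20. All other bidders lose, so their payoff is 0.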